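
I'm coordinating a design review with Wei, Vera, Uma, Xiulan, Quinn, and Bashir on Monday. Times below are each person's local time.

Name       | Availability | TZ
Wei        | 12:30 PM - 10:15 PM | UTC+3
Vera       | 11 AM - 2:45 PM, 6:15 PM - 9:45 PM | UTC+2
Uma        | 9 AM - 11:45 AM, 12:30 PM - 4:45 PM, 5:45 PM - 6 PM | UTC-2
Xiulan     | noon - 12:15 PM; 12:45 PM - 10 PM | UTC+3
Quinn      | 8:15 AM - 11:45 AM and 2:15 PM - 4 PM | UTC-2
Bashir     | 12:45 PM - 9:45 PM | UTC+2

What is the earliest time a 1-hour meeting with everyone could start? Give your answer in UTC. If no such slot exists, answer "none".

Wei in UTC: 09:30-19:15 (subtract 3h to convert from UTC+3).
Vera in UTC: 09:00-12:45, 16:15-19:45 (subtract 2h to convert from UTC+2).
Uma in UTC: 11:00-13:45, 14:30-18:45, 19:45-20:00 (add 2h to convert from UTC-2).
Xiulan in UTC: 09:00-09:15, 09:45-19:00 (subtract 3h to convert from UTC+3).
Quinn in UTC: 10:15-13:45, 16:15-18:00 (add 2h to convert from UTC-2).
Bashir in UTC: 10:45-19:45 (subtract 2h to convert from UTC+2).
Wei ∩ Vera: 09:30-12:45, 16:15-19:15.
Wei ∩ Vera ∩ Uma: 11:00-12:45, 16:15-18:45.
Wei ∩ Vera ∩ Uma ∩ Xiulan: 11:00-12:45, 16:15-18:45.
Wei ∩ Vera ∩ Uma ∩ Xiulan ∩ Quinn: 11:00-12:45, 16:15-18:00.
Wei ∩ Vera ∩ Uma ∩ Xiulan ∩ Quinn ∩ Bashir: 11:00-12:45, 16:15-18:00.
The first common window of at least 60 minutes is 11:00-12:45, so the earliest start is 11:00.

11:00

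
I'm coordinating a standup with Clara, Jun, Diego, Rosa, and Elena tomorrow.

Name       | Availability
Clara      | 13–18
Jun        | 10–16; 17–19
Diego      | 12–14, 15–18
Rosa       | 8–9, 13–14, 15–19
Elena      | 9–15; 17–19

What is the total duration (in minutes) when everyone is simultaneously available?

120

Clara ∩ Jun: 13:00-16:00, 17:00-18:00.
Clara ∩ Jun ∩ Diego: 13:00-14:00, 15:00-16:00, 17:00-18:00.
Clara ∩ Jun ∩ Diego ∩ Rosa: 13:00-14:00, 15:00-16:00, 17:00-18:00.
Clara ∩ Jun ∩ Diego ∩ Rosa ∩ Elena: 13:00-14:00, 17:00-18:00.
Those are the intersection windows.
Summing the common windows: 60 + 60 = 120 minutes.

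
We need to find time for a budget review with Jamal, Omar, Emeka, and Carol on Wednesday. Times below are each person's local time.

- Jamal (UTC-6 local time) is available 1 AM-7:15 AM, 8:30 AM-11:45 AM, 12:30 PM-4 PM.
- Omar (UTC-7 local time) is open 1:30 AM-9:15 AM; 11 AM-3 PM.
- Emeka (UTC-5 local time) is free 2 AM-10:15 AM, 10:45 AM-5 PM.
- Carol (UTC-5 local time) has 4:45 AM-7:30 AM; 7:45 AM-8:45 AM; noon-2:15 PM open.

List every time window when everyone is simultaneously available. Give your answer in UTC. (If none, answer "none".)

Jamal in UTC: 07:00-13:15, 14:30-17:45, 18:30-22:00 (add 6h to convert from UTC-6).
Omar in UTC: 08:30-16:15, 18:00-22:00 (add 7h to convert from UTC-7).
Emeka in UTC: 07:00-15:15, 15:45-22:00 (add 5h to convert from UTC-5).
Carol in UTC: 09:45-12:30, 12:45-13:45, 17:00-19:15 (add 5h to convert from UTC-5).
Jamal ∩ Omar: 08:30-13:15, 14:30-16:15, 18:30-22:00.
Jamal ∩ Omar ∩ Emeka: 08:30-13:15, 14:30-15:15, 15:45-16:15, 18:30-22:00.
Jamal ∩ Omar ∩ Emeka ∩ Carol: 09:45-12:30, 12:45-13:15, 18:30-19:15.
So the common availability across everyone is 09:45-12:30, 12:45-13:15, 18:30-19:15.

09:45-12:30, 12:45-13:15, 18:30-19:15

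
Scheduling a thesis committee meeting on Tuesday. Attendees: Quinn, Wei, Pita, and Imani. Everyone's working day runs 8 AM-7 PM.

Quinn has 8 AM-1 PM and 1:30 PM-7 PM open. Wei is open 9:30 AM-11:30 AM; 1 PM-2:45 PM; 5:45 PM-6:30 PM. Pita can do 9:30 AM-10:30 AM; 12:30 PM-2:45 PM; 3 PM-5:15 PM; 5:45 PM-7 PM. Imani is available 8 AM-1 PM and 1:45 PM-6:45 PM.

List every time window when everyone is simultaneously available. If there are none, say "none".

09:30-10:30, 13:45-14:45, 17:45-18:30

Quinn ∩ Wei: 09:30-11:30, 13:30-14:45, 17:45-18:30.
Quinn ∩ Wei ∩ Pita: 09:30-10:30, 13:30-14:45, 17:45-18:30.
Quinn ∩ Wei ∩ Pita ∩ Imani: 09:30-10:30, 13:45-14:45, 17:45-18:30.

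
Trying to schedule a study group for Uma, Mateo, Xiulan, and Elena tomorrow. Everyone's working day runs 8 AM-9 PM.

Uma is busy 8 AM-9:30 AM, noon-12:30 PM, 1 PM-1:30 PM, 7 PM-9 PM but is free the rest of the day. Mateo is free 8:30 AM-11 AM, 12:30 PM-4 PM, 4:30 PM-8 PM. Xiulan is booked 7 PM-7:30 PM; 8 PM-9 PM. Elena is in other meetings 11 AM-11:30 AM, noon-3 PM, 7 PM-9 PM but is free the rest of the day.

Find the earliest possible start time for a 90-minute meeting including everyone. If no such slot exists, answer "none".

Uma free: 09:30-12:00, 12:30-13:00, 13:30-19:00 (invert busy blocks within the working day).
Mateo free: 08:30-11:00, 12:30-16:00, 16:30-20:00.
Xiulan free: 08:00-19:00, 19:30-20:00 (invert busy blocks within the working day).
Elena free: 08:00-11:00, 11:30-12:00, 15:00-19:00 (invert busy blocks within the working day).
Uma ∩ Mateo: 09:30-11:00, 12:30-13:00, 13:30-16:00, 16:30-19:00.
Uma ∩ Mateo ∩ Xiulan: 09:30-11:00, 12:30-13:00, 13:30-16:00, 16:30-19:00.
Uma ∩ Mateo ∩ Xiulan ∩ Elena: 09:30-11:00, 15:00-16:00, 16:30-19:00.
So the common availability across everyone is 09:30-11:00, 15:00-16:00, 16:30-19:00.
The first common window of at least 90 minutes is 09:30-11:00, so the earliest start is 09:30.

09:30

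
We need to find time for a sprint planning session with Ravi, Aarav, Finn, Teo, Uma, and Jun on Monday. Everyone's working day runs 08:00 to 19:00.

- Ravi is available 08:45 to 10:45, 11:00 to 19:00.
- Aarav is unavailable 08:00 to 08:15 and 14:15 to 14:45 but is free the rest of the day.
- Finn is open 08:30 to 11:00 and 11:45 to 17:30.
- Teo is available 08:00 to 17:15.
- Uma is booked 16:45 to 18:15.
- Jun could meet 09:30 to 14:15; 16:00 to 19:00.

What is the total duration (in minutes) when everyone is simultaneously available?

Ravi free: 08:45-10:45, 11:00-19:00.
Aarav free: 08:15-14:15, 14:45-19:00 (invert busy blocks within the working day).
Finn free: 08:30-11:00, 11:45-17:30.
Teo free: 08:00-17:15.
Uma free: 08:00-16:45, 18:15-19:00 (invert busy blocks within the working day).
Jun free: 09:30-14:15, 16:00-19:00.
Ravi ∩ Aarav: 08:45-10:45, 11:00-14:15, 14:45-19:00.
Ravi ∩ Aarav ∩ Finn: 08:45-10:45, 11:45-14:15, 14:45-17:30.
Ravi ∩ Aarav ∩ Finn ∩ Teo: 08:45-10:45, 11:45-14:15, 14:45-17:15.
Ravi ∩ Aarav ∩ Finn ∩ Teo ∩ Uma: 08:45-10:45, 11:45-14:15, 14:45-16:45.
Ravi ∩ Aarav ∩ Finn ∩ Teo ∩ Uma ∩ Jun: 09:30-10:45, 11:45-14:15, 16:00-16:45.
So the common availability across everyone is 09:30-10:45, 11:45-14:15, 16:00-16:45.
Summing the common windows: 75 + 150 + 45 = 270 minutes.

270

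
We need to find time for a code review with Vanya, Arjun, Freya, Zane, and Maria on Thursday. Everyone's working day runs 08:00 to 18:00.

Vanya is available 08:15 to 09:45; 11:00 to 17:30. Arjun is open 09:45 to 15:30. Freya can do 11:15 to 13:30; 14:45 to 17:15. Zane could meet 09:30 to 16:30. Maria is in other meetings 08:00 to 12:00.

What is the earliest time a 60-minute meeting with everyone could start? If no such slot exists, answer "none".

12:00

Vanya free: 08:15-09:45, 11:00-17:30.
Arjun free: 09:45-15:30.
Freya free: 11:15-13:30, 14:45-17:15.
Zane free: 09:30-16:30.
Maria free: 12:00-18:00 (invert busy blocks within the working day).
Vanya ∩ Arjun: 11:00-15:30.
Vanya ∩ Arjun ∩ Freya: 11:15-13:30, 14:45-15:30.
Vanya ∩ Arjun ∩ Freya ∩ Zane: 11:15-13:30, 14:45-15:30.
Vanya ∩ Arjun ∩ Freya ∩ Zane ∩ Maria: 12:00-13:30, 14:45-15:30.
So the common availability across everyone is 12:00-13:30, 14:45-15:30.
The first common window of at least 60 minutes is 12:00-13:30, so the earliest start is 12:00.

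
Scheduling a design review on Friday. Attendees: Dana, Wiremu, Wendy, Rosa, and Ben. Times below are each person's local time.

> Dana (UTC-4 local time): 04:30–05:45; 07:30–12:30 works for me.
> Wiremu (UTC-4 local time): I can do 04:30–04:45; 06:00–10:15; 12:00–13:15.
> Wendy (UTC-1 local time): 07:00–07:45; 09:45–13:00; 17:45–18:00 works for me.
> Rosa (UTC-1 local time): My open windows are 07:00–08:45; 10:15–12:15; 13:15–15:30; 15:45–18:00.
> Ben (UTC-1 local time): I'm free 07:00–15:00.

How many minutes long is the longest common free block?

Dana in UTC: 08:30-09:45, 11:30-16:30 (add 4h to convert from UTC-4).
Wiremu in UTC: 08:30-08:45, 10:00-14:15, 16:00-17:15 (add 4h to convert from UTC-4).
Wendy in UTC: 08:00-08:45, 10:45-14:00, 18:45-19:00 (add 1h to convert from UTC-1).
Rosa in UTC: 08:00-09:45, 11:15-13:15, 14:15-16:30, 16:45-19:00 (add 1h to convert from UTC-1).
Ben in UTC: 08:00-16:00 (add 1h to convert from UTC-1).
Dana ∩ Wiremu: 08:30-08:45, 11:30-14:15, 16:00-16:30.
Dana ∩ Wiremu ∩ Wendy: 08:30-08:45, 11:30-14:00.
Dana ∩ Wiremu ∩ Wendy ∩ Rosa: 08:30-08:45, 11:30-13:15.
Dana ∩ Wiremu ∩ Wendy ∩ Rosa ∩ Ben: 08:30-08:45, 11:30-13:15.
The longest is 11:30-13:15 at 105 minutes.

105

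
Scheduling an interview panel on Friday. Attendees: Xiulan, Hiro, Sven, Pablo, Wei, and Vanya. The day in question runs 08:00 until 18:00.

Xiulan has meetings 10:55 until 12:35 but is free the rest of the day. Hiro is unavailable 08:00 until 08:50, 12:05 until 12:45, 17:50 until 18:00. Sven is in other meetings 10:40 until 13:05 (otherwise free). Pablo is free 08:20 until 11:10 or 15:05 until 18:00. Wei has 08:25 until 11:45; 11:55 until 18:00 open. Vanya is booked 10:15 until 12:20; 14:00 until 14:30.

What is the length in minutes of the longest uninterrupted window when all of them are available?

165

Xiulan free: 08:00-10:55, 12:35-18:00 (invert busy blocks within the working day).
Hiro free: 08:50-12:05, 12:45-17:50 (invert busy blocks within the working day).
Sven free: 08:00-10:40, 13:05-18:00 (invert busy blocks within the working day).
Pablo free: 08:20-11:10, 15:05-18:00.
Wei free: 08:25-11:45, 11:55-18:00.
Vanya free: 08:00-10:15, 12:20-14:00, 14:30-18:00 (invert busy blocks within the working day).
Xiulan ∩ Hiro: 08:50-10:55, 12:45-17:50.
Xiulan ∩ Hiro ∩ Sven: 08:50-10:40, 13:05-17:50.
Xiulan ∩ Hiro ∩ Sven ∩ Pablo: 08:50-10:40, 15:05-17:50.
Xiulan ∩ Hiro ∩ Sven ∩ Pablo ∩ Wei: 08:50-10:40, 15:05-17:50.
Xiulan ∩ Hiro ∩ Sven ∩ Pablo ∩ Wei ∩ Vanya: 08:50-10:15, 15:05-17:50.
The longest is 15:05-17:50 at 165 minutes.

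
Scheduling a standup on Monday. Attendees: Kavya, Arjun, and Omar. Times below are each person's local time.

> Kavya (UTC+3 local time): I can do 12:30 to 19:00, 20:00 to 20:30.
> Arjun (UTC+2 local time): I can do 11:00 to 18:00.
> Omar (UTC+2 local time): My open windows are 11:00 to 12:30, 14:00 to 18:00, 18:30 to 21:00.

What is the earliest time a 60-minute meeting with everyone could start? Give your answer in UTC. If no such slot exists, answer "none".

Kavya in UTC: 09:30-16:00, 17:00-17:30 (subtract 3h to convert from UTC+3).
Arjun in UTC: 09:00-16:00 (subtract 2h to convert from UTC+2).
Omar in UTC: 09:00-10:30, 12:00-16:00, 16:30-19:00 (subtract 2h to convert from UTC+2).
Kavya ∩ Arjun: 09:30-16:00.
Kavya ∩ Arjun ∩ Omar: 09:30-10:30, 12:00-16:00.
The first common window of at least 60 minutes is 09:30-10:30, so the earliest start is 09:30.

09:30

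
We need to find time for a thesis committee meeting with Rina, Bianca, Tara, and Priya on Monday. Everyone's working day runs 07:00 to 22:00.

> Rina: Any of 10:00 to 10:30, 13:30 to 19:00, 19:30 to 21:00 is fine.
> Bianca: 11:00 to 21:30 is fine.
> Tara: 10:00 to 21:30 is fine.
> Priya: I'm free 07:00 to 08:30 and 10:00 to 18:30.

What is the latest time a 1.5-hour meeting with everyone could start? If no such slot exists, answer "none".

17:00

Rina ∩ Bianca: 13:30-19:00, 19:30-21:00.
Rina ∩ Bianca ∩ Tara: 13:30-19:00, 19:30-21:00.
Rina ∩ Bianca ∩ Tara ∩ Priya: 13:30-18:30.
The last common window of at least 90 minutes is 13:30-18:30; a 90-minute meeting can start as late as 17:00 and still end by 18:30.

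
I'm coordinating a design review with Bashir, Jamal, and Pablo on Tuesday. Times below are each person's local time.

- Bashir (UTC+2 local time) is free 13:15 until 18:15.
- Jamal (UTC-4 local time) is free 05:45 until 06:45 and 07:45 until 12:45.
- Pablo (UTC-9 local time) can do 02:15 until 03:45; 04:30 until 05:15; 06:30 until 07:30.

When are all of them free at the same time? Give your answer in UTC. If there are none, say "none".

Bashir in UTC: 11:15-16:15 (subtract 2h to convert from UTC+2).
Jamal in UTC: 09:45-10:45, 11:45-16:45 (add 4h to convert from UTC-4).
Pablo in UTC: 11:15-12:45, 13:30-14:15, 15:30-16:30 (add 9h to convert from UTC-9).
Bashir ∩ Jamal: 11:45-16:15.
Bashir ∩ Jamal ∩ Pablo: 11:45-12:45, 13:30-14:15, 15:30-16:15.
Those are the intersection windows.

11:45-12:45, 13:30-14:15, 15:30-16:15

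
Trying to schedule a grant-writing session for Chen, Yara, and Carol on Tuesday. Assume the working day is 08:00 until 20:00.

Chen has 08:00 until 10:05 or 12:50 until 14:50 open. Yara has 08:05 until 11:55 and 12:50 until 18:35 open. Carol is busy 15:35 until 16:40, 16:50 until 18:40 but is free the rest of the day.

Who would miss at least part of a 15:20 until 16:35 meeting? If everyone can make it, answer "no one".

Carol, Chen

Chen free: 08:00-10:05, 12:50-14:50.
Yara free: 08:05-11:55, 12:50-18:35.
Carol free: 08:00-15:35, 16:40-16:50, 18:40-20:00 (invert busy blocks within the working day).
Chen: not fully free for 15:20-16:35. Yara: free for 15:20-16:35. Carol: not fully free for 15:20-16:35.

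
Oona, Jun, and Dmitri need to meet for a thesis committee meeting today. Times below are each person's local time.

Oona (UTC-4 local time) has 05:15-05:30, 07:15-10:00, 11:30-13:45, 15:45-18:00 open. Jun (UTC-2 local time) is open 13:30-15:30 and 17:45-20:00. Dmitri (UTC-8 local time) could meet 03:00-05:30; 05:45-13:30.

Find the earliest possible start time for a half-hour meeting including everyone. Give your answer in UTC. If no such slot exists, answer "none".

15:30

Oona in UTC: 09:15-09:30, 11:15-14:00, 15:30-17:45, 19:45-22:00 (add 4h to convert from UTC-4).
Jun in UTC: 15:30-17:30, 19:45-22:00 (add 2h to convert from UTC-2).
Dmitri in UTC: 11:00-13:30, 13:45-21:30 (add 8h to convert from UTC-8).
Oona ∩ Jun: 15:30-17:30, 19:45-22:00.
Oona ∩ Jun ∩ Dmitri: 15:30-17:30, 19:45-21:30.
The first common window of at least 30 minutes is 15:30-17:30, so the earliest start is 15:30.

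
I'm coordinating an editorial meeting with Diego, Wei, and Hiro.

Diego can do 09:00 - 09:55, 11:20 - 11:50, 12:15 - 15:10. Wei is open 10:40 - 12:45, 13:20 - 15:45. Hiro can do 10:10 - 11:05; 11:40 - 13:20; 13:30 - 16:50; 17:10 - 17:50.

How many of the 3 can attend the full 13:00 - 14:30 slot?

1

Diego can make the full 13:00-14:30 slot — that's 1.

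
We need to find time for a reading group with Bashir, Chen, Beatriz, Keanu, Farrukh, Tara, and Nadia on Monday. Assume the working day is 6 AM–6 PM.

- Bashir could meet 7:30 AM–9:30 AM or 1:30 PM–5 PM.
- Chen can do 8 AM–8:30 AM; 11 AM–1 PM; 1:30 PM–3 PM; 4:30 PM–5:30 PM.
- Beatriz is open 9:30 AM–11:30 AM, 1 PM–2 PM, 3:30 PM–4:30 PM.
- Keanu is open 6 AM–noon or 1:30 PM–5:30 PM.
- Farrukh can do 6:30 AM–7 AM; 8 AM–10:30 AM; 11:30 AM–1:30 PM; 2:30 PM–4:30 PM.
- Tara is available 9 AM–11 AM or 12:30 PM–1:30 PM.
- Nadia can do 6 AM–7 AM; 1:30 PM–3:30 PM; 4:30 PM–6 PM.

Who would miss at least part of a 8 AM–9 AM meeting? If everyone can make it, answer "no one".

Beatriz, Chen, Nadia, Tara

Bashir: free for 08:00-09:00. Chen: not fully free for 08:00-09:00. Beatriz: not fully free for 08:00-09:00. Keanu: free for 08:00-09:00. Farrukh: free for 08:00-09:00. Tara: not fully free for 08:00-09:00. Nadia: not fully free for 08:00-09:00.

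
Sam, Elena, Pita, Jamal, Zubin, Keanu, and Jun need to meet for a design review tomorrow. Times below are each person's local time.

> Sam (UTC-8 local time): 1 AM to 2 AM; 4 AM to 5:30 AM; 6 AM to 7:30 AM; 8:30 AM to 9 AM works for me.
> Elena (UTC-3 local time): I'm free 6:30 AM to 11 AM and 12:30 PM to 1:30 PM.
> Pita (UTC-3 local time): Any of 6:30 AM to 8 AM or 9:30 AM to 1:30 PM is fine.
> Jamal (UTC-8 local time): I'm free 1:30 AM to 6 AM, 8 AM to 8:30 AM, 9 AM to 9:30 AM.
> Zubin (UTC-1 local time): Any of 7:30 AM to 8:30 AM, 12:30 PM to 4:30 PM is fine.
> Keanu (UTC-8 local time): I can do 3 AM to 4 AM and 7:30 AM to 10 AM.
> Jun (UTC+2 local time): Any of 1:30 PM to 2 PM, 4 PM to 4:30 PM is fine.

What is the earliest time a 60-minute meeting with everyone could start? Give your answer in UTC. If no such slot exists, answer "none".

none

Sam in UTC: 09:00-10:00, 12:00-13:30, 14:00-15:30, 16:30-17:00 (add 8h to convert from UTC-8).
Elena in UTC: 09:30-14:00, 15:30-16:30 (add 3h to convert from UTC-3).
Pita in UTC: 09:30-11:00, 12:30-16:30 (add 3h to convert from UTC-3).
Jamal in UTC: 09:30-14:00, 16:00-16:30, 17:00-17:30 (add 8h to convert from UTC-8).
Zubin in UTC: 08:30-09:30, 13:30-17:30 (add 1h to convert from UTC-1).
Keanu in UTC: 11:00-12:00, 15:30-18:00 (add 8h to convert from UTC-8).
Jun in UTC: 11:30-12:00, 14:00-14:30 (subtract 2h to convert from UTC+2).
Sam ∩ Elena: 09:30-10:00, 12:00-13:30.
Sam ∩ Elena ∩ Pita: 09:30-10:00, 12:30-13:30.
Sam ∩ Elena ∩ Pita ∩ Jamal: 09:30-10:00, 12:30-13:30.
Sam ∩ Elena ∩ Pita ∩ Jamal ∩ Zubin: ∅.
Sam ∩ Elena ∩ Pita ∩ Jamal ∩ Zubin ∩ Keanu: ∅.
Sam ∩ Elena ∩ Pita ∩ Jamal ∩ Zubin ∩ Keanu ∩ Jun: ∅.
There is no time when everyone is free.
No common window is at least 60 minutes long.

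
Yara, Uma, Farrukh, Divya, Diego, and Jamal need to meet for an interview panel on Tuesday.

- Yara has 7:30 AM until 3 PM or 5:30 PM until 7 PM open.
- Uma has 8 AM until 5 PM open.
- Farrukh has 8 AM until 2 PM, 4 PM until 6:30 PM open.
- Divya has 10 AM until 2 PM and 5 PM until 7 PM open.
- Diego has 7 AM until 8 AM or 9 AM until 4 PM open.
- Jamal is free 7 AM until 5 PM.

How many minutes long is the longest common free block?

Yara ∩ Uma: 08:00-15:00.
Yara ∩ Uma ∩ Farrukh: 08:00-14:00.
Yara ∩ Uma ∩ Farrukh ∩ Divya: 10:00-14:00.
Yara ∩ Uma ∩ Farrukh ∩ Divya ∩ Diego: 10:00-14:00.
Yara ∩ Uma ∩ Farrukh ∩ Divya ∩ Diego ∩ Jamal: 10:00-14:00.
The longest is 10:00-14:00 at 240 minutes.

240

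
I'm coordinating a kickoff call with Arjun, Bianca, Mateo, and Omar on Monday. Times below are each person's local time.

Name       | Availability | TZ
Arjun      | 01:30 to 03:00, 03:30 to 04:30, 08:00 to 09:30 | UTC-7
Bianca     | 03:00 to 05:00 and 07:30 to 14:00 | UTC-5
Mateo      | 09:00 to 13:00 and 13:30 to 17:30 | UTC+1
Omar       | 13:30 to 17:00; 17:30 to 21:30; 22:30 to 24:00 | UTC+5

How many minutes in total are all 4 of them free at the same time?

Arjun in UTC: 08:30-10:00, 10:30-11:30, 15:00-16:30 (add 7h to convert from UTC-7).
Bianca in UTC: 08:00-10:00, 12:30-19:00 (add 5h to convert from UTC-5).
Mateo in UTC: 08:00-12:00, 12:30-16:30 (subtract 1h to convert from UTC+1).
Omar in UTC: 08:30-12:00, 12:30-16:30, 17:30-19:00 (subtract 5h to convert from UTC+5).
Arjun ∩ Bianca: 08:30-10:00, 15:00-16:30.
Arjun ∩ Bianca ∩ Mateo: 08:30-10:00, 15:00-16:30.
Arjun ∩ Bianca ∩ Mateo ∩ Omar: 08:30-10:00, 15:00-16:30.
So the common availability across everyone is 08:30-10:00, 15:00-16:30.
Summing the common windows: 90 + 90 = 180 minutes.

180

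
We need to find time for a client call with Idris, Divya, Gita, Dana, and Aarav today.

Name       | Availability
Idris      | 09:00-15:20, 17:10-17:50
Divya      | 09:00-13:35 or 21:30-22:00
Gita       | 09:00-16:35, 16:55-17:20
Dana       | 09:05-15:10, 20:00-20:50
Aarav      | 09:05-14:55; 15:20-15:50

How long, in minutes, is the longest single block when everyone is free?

270

Idris ∩ Divya: 09:00-13:35.
Idris ∩ Divya ∩ Gita: 09:00-13:35.
Idris ∩ Divya ∩ Gita ∩ Dana: 09:05-13:35.
Idris ∩ Divya ∩ Gita ∩ Dana ∩ Aarav: 09:05-13:35.
So the common availability across everyone is 09:05-13:35.
The longest is 09:05-13:35 at 270 minutes.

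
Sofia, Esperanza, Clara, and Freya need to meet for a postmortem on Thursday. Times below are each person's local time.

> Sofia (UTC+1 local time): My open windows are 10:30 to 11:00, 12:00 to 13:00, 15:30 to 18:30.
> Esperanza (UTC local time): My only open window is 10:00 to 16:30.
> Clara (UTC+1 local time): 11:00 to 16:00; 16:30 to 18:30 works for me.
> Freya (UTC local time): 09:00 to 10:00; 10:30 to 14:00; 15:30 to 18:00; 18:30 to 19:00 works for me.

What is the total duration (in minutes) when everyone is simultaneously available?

120

Sofia in UTC: 09:30-10:00, 11:00-12:00, 14:30-17:30 (subtract 1h to convert from UTC+1).
Esperanza in UTC: 10:00-16:30.
Clara in UTC: 10:00-15:00, 15:30-17:30 (subtract 1h to convert from UTC+1).
Freya in UTC: 09:00-10:00, 10:30-14:00, 15:30-18:00, 18:30-19:00.
Sofia ∩ Esperanza: 11:00-12:00, 14:30-16:30.
Sofia ∩ Esperanza ∩ Clara: 11:00-12:00, 14:30-15:00, 15:30-16:30.
Sofia ∩ Esperanza ∩ Clara ∩ Freya: 11:00-12:00, 15:30-16:30.
Summing the common windows: 60 + 60 = 120 minutes.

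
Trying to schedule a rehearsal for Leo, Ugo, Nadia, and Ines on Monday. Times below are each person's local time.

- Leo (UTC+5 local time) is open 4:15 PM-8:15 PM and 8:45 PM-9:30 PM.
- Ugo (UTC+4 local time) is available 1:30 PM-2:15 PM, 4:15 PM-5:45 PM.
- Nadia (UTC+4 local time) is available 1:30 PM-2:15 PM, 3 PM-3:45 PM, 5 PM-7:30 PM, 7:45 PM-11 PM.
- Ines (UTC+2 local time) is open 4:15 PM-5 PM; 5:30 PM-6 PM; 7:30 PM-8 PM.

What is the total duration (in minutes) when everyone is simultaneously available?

0

Leo in UTC: 11:15-15:15, 15:45-16:30 (subtract 5h to convert from UTC+5).
Ugo in UTC: 09:30-10:15, 12:15-13:45 (subtract 4h to convert from UTC+4).
Nadia in UTC: 09:30-10:15, 11:00-11:45, 13:00-15:30, 15:45-19:00 (subtract 4h to convert from UTC+4).
Ines in UTC: 14:15-15:00, 15:30-16:00, 17:30-18:00 (subtract 2h to convert from UTC+2).
Leo ∩ Ugo: 12:15-13:45.
Leo ∩ Ugo ∩ Nadia: 13:00-13:45.
Leo ∩ Ugo ∩ Nadia ∩ Ines: ∅.
There is no time when everyone is free.
There is no common window, so the total is 0 minutes.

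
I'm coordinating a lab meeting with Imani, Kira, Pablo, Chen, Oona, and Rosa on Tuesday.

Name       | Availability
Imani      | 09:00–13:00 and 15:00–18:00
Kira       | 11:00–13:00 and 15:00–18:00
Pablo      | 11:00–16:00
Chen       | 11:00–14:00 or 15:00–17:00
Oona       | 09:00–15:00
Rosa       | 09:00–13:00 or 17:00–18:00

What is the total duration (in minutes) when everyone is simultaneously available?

120

Imani ∩ Kira: 11:00-13:00, 15:00-18:00.
Imani ∩ Kira ∩ Pablo: 11:00-13:00, 15:00-16:00.
Imani ∩ Kira ∩ Pablo ∩ Chen: 11:00-13:00, 15:00-16:00.
Imani ∩ Kira ∩ Pablo ∩ Chen ∩ Oona: 11:00-13:00.
Imani ∩ Kira ∩ Pablo ∩ Chen ∩ Oona ∩ Rosa: 11:00-13:00.
That's a single block of 120 minutes.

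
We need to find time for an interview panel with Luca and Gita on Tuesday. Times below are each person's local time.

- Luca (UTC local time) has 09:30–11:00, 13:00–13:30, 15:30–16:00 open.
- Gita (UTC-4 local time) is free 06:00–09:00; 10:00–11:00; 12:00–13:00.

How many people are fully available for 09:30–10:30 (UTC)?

Luca in UTC: 09:30-11:00, 13:00-13:30, 15:30-16:00.
Gita in UTC: 10:00-13:00, 14:00-15:00, 16:00-17:00 (add 4h to convert from UTC-4).
Luca can make the full 09:30-10:30 slot — that's 1.

1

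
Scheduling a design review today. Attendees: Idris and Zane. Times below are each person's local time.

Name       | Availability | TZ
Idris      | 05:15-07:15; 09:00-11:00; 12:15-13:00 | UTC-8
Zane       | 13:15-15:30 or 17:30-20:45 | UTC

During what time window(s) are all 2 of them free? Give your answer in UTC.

Idris in UTC: 13:15-15:15, 17:00-19:00, 20:15-21:00 (add 8h to convert from UTC-8).
Zane in UTC: 13:15-15:30, 17:30-20:45.
Idris ∩ Zane: 13:15-15:15, 17:30-19:00, 20:15-20:45.
So the common availability across everyone is 13:15-15:15, 17:30-19:00, 20:15-20:45.

13:15-15:15, 17:30-19:00, 20:15-20:45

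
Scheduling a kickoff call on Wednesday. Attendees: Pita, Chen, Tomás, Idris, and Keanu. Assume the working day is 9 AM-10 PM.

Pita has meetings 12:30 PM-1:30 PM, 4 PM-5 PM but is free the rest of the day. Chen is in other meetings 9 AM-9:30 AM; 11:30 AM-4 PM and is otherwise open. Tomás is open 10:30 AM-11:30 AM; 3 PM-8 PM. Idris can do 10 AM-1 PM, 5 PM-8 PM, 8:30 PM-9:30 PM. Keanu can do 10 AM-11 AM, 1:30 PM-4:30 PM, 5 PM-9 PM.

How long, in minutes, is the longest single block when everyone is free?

Pita free: 09:00-12:30, 13:30-16:00, 17:00-22:00 (invert busy blocks within the working day).
Chen free: 09:30-11:30, 16:00-22:00 (invert busy blocks within the working day).
Tomás free: 10:30-11:30, 15:00-20:00.
Idris free: 10:00-13:00, 17:00-20:00, 20:30-21:30.
Keanu free: 10:00-11:00, 13:30-16:30, 17:00-21:00.
Pita ∩ Chen: 09:30-11:30, 17:00-22:00.
Pita ∩ Chen ∩ Tomás: 10:30-11:30, 17:00-20:00.
Pita ∩ Chen ∩ Tomás ∩ Idris: 10:30-11:30, 17:00-20:00.
Pita ∩ Chen ∩ Tomás ∩ Idris ∩ Keanu: 10:30-11:00, 17:00-20:00.
The longest is 17:00-20:00 at 180 minutes.

180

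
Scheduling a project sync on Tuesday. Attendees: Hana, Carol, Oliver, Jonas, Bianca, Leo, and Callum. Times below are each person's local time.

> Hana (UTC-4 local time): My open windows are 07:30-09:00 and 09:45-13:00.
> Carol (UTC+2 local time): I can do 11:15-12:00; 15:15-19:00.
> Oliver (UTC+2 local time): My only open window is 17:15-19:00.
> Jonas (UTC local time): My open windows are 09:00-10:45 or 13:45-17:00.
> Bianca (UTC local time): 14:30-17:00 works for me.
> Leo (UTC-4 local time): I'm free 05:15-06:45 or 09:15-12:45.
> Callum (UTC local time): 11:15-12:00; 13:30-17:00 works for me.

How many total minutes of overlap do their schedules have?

Hana in UTC: 11:30-13:00, 13:45-17:00 (add 4h to convert from UTC-4).
Carol in UTC: 09:15-10:00, 13:15-17:00 (subtract 2h to convert from UTC+2).
Oliver in UTC: 15:15-17:00 (subtract 2h to convert from UTC+2).
Jonas in UTC: 09:00-10:45, 13:45-17:00.
Bianca in UTC: 14:30-17:00.
Leo in UTC: 09:15-10:45, 13:15-16:45 (add 4h to convert from UTC-4).
Callum in UTC: 11:15-12:00, 13:30-17:00.
Hana ∩ Carol: 13:45-17:00.
Hana ∩ Carol ∩ Oliver: 15:15-17:00.
Hana ∩ Carol ∩ Oliver ∩ Jonas: 15:15-17:00.
Hana ∩ Carol ∩ Oliver ∩ Jonas ∩ Bianca: 15:15-17:00.
Hana ∩ Carol ∩ Oliver ∩ Jonas ∩ Bianca ∩ Leo: 15:15-16:45.
Hana ∩ Carol ∩ Oliver ∩ Jonas ∩ Bianca ∩ Leo ∩ Callum: 15:15-16:45.
That's a single block of 90 minutes.

90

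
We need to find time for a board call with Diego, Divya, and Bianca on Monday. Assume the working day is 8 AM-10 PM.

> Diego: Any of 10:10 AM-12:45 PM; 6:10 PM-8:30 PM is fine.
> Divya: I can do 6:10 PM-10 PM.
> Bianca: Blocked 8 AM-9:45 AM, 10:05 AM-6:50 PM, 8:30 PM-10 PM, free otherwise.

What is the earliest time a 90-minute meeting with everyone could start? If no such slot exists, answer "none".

Diego free: 10:10-12:45, 18:10-20:30.
Divya free: 18:10-22:00.
Bianca free: 09:45-10:05, 18:50-20:30 (invert busy blocks within the working day).
Diego ∩ Divya: 18:10-20:30.
Diego ∩ Divya ∩ Bianca: 18:50-20:30.
The first common window of at least 90 minutes is 18:50-20:30, so the earliest start is 18:50.

18:50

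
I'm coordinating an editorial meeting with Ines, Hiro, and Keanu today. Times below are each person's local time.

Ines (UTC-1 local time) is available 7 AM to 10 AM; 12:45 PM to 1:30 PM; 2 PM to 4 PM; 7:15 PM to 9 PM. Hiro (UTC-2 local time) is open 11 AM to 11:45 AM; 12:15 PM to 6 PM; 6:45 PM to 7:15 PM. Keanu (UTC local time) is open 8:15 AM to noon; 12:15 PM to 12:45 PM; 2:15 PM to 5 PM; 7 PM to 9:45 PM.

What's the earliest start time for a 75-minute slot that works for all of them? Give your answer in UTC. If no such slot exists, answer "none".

15:00

Ines in UTC: 08:00-11:00, 13:45-14:30, 15:00-17:00, 20:15-22:00 (add 1h to convert from UTC-1).
Hiro in UTC: 13:00-13:45, 14:15-20:00, 20:45-21:15 (add 2h to convert from UTC-2).
Keanu in UTC: 08:15-12:00, 12:15-12:45, 14:15-17:00, 19:00-21:45.
Ines ∩ Hiro: 14:15-14:30, 15:00-17:00, 20:45-21:15.
Ines ∩ Hiro ∩ Keanu: 14:15-14:30, 15:00-17:00, 20:45-21:15.
So the common availability across everyone is 14:15-14:30, 15:00-17:00, 20:45-21:15.
The first common window of at least 75 minutes is 15:00-17:00, so the earliest start is 15:00.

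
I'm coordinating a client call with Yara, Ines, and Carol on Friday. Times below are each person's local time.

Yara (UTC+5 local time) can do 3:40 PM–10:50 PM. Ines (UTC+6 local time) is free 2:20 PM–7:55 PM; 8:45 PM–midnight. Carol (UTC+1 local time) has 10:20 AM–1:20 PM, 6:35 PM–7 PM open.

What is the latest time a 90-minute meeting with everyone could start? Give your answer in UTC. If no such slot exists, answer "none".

Yara in UTC: 10:40-17:50 (subtract 5h to convert from UTC+5).
Ines in UTC: 08:20-13:55, 14:45-18:00 (subtract 6h to convert from UTC+6).
Carol in UTC: 09:20-12:20, 17:35-18:00 (subtract 1h to convert from UTC+1).
Yara ∩ Ines: 10:40-13:55, 14:45-17:50.
Yara ∩ Ines ∩ Carol: 10:40-12:20, 17:35-17:50.
The last common window of at least 90 minutes is 10:40-12:20; a 90-minute meeting can start as late as 10:50 and still end by 12:20.

10:50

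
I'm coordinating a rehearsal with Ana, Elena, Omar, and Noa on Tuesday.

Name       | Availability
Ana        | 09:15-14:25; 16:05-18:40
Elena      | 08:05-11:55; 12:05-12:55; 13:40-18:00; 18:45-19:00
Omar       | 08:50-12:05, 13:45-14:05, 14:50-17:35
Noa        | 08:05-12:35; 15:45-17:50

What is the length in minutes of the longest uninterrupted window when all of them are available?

Ana ∩ Elena: 09:15-11:55, 12:05-12:55, 13:40-14:25, 16:05-18:00.
Ana ∩ Elena ∩ Omar: 09:15-11:55, 13:45-14:05, 16:05-17:35.
Ana ∩ Elena ∩ Omar ∩ Noa: 09:15-11:55, 16:05-17:35.
The longest is 09:15-11:55 at 160 minutes.

160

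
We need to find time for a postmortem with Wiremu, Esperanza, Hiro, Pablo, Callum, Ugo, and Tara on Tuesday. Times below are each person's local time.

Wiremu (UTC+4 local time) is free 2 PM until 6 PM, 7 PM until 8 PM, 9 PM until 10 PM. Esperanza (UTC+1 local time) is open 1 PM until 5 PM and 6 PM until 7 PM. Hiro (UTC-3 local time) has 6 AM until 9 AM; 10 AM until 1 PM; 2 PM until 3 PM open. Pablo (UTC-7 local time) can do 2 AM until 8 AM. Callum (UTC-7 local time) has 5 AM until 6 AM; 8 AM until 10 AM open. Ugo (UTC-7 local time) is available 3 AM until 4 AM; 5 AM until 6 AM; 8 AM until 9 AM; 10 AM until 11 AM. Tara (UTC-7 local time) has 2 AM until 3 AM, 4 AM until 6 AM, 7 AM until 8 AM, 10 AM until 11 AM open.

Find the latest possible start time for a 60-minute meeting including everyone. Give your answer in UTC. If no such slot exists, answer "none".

none

Wiremu in UTC: 10:00-14:00, 15:00-16:00, 17:00-18:00 (subtract 4h to convert from UTC+4).
Esperanza in UTC: 12:00-16:00, 17:00-18:00 (subtract 1h to convert from UTC+1).
Hiro in UTC: 09:00-12:00, 13:00-16:00, 17:00-18:00 (add 3h to convert from UTC-3).
Pablo in UTC: 09:00-15:00 (add 7h to convert from UTC-7).
Callum in UTC: 12:00-13:00, 15:00-17:00 (add 7h to convert from UTC-7).
Ugo in UTC: 10:00-11:00, 12:00-13:00, 15:00-16:00, 17:00-18:00 (add 7h to convert from UTC-7).
Tara in UTC: 09:00-10:00, 11:00-13:00, 14:00-15:00, 17:00-18:00 (add 7h to convert from UTC-7).
Wiremu ∩ Esperanza: 12:00-14:00, 15:00-16:00, 17:00-18:00.
Wiremu ∩ Esperanza ∩ Hiro: 13:00-14:00, 15:00-16:00, 17:00-18:00.
Wiremu ∩ Esperanza ∩ Hiro ∩ Pablo: 13:00-14:00.
Wiremu ∩ Esperanza ∩ Hiro ∩ Pablo ∩ Callum: ∅.
Wiremu ∩ Esperanza ∩ Hiro ∩ Pablo ∩ Callum ∩ Ugo: ∅.
Wiremu ∩ Esperanza ∩ Hiro ∩ Pablo ∩ Callum ∩ Ugo ∩ Tara: ∅.
There is no time when everyone is free.
No common window is at least 60 minutes long.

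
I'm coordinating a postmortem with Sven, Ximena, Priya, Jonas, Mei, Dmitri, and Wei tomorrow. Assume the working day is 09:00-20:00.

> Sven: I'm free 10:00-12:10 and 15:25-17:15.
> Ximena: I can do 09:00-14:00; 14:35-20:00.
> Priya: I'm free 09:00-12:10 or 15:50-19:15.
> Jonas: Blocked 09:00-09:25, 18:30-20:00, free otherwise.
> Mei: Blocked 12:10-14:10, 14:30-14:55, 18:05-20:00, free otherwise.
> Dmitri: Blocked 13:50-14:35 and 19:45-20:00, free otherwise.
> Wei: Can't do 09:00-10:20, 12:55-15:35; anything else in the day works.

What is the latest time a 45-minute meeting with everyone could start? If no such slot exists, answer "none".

Sven free: 10:00-12:10, 15:25-17:15.
Ximena free: 09:00-14:00, 14:35-20:00.
Priya free: 09:00-12:10, 15:50-19:15.
Jonas free: 09:25-18:30 (invert busy blocks within the working day).
Mei free: 09:00-12:10, 14:10-14:30, 14:55-18:05 (invert busy blocks within the working day).
Dmitri free: 09:00-13:50, 14:35-19:45 (invert busy blocks within the working day).
Wei free: 10:20-12:55, 15:35-20:00 (invert busy blocks within the working day).
Sven ∩ Ximena: 10:00-12:10, 15:25-17:15.
Sven ∩ Ximena ∩ Priya: 10:00-12:10, 15:50-17:15.
Sven ∩ Ximena ∩ Priya ∩ Jonas: 10:00-12:10, 15:50-17:15.
Sven ∩ Ximena ∩ Priya ∩ Jonas ∩ Mei: 10:00-12:10, 15:50-17:15.
Sven ∩ Ximena ∩ Priya ∩ Jonas ∩ Mei ∩ Dmitri: 10:00-12:10, 15:50-17:15.
Sven ∩ Ximena ∩ Priya ∩ Jonas ∩ Mei ∩ Dmitri ∩ Wei: 10:20-12:10, 15:50-17:15.
The last common window of at least 45 minutes is 15:50-17:15; a 45-minute meeting can start as late as 16:30 and still end by 17:15.

16:30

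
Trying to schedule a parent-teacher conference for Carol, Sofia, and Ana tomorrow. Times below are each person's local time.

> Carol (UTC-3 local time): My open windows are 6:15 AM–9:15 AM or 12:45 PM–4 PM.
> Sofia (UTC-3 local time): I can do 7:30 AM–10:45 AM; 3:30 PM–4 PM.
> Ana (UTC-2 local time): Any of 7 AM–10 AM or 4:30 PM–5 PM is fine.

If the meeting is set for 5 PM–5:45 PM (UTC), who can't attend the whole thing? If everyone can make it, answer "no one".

Ana, Sofia

Carol in UTC: 09:15-12:15, 15:45-19:00 (add 3h to convert from UTC-3).
Sofia in UTC: 10:30-13:45, 18:30-19:00 (add 3h to convert from UTC-3).
Ana in UTC: 09:00-12:00, 18:30-19:00 (add 2h to convert from UTC-2).
Carol: free for 17:00-17:45. Sofia: not fully free for 17:00-17:45. Ana: not fully free for 17:00-17:45.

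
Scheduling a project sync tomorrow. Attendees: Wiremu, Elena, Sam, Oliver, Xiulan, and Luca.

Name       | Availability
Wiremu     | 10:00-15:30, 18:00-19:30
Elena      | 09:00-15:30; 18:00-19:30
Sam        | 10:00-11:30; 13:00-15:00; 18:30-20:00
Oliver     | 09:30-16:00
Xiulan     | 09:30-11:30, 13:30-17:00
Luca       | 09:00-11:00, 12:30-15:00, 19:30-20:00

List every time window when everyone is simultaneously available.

10:00-11:00, 13:30-15:00

Wiremu ∩ Elena: 10:00-15:30, 18:00-19:30.
Wiremu ∩ Elena ∩ Sam: 10:00-11:30, 13:00-15:00, 18:30-19:30.
Wiremu ∩ Elena ∩ Sam ∩ Oliver: 10:00-11:30, 13:00-15:00.
Wiremu ∩ Elena ∩ Sam ∩ Oliver ∩ Xiulan: 10:00-11:30, 13:30-15:00.
Wiremu ∩ Elena ∩ Sam ∩ Oliver ∩ Xiulan ∩ Luca: 10:00-11:00, 13:30-15:00.
Those are the intersection windows.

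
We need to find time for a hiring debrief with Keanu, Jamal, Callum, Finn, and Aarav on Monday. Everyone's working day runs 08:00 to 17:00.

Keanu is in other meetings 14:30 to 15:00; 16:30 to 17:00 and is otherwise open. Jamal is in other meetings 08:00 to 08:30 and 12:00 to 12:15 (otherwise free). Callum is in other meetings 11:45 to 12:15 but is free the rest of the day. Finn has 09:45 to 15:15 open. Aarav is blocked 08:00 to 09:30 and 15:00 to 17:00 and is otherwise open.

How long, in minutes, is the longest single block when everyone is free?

135

Keanu free: 08:00-14:30, 15:00-16:30 (invert busy blocks within the working day).
Jamal free: 08:30-12:00, 12:15-17:00 (invert busy blocks within the working day).
Callum free: 08:00-11:45, 12:15-17:00 (invert busy blocks within the working day).
Finn free: 09:45-15:15.
Aarav free: 09:30-15:00 (invert busy blocks within the working day).
Keanu ∩ Jamal: 08:30-12:00, 12:15-14:30, 15:00-16:30.
Keanu ∩ Jamal ∩ Callum: 08:30-11:45, 12:15-14:30, 15:00-16:30.
Keanu ∩ Jamal ∩ Callum ∩ Finn: 09:45-11:45, 12:15-14:30, 15:00-15:15.
Keanu ∩ Jamal ∩ Callum ∩ Finn ∩ Aarav: 09:45-11:45, 12:15-14:30.
Those are the intersection windows.
The longest is 12:15-14:30 at 135 minutes.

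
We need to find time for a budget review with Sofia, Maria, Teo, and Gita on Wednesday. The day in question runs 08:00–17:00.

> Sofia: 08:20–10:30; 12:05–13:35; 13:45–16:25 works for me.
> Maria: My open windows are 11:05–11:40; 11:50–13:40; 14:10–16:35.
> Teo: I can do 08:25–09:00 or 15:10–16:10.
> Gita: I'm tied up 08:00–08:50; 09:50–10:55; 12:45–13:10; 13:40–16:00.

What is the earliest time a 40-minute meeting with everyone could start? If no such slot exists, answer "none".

Sofia free: 08:20-10:30, 12:05-13:35, 13:45-16:25.
Maria free: 11:05-11:40, 11:50-13:40, 14:10-16:35.
Teo free: 08:25-09:00, 15:10-16:10.
Gita free: 08:50-09:50, 10:55-12:45, 13:10-13:40, 16:00-17:00 (invert busy blocks within the working day).
Sofia ∩ Maria: 12:05-13:35, 14:10-16:25.
Sofia ∩ Maria ∩ Teo: 15:10-16:10.
Sofia ∩ Maria ∩ Teo ∩ Gita: 16:00-16:10.
So the common availability across everyone is 16:00-16:10.
No common window is at least 40 minutes long.

none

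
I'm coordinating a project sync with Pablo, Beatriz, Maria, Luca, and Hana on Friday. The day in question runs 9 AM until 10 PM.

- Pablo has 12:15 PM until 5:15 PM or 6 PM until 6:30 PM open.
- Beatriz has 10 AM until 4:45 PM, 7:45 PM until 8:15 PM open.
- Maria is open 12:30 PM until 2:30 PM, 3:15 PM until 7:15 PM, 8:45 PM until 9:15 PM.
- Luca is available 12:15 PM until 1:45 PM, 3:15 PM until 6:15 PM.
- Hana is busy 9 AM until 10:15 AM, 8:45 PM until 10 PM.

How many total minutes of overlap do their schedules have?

Pablo free: 12:15-17:15, 18:00-18:30.
Beatriz free: 10:00-16:45, 19:45-20:15.
Maria free: 12:30-14:30, 15:15-19:15, 20:45-21:15.
Luca free: 12:15-13:45, 15:15-18:15.
Hana free: 10:15-20:45 (invert busy blocks within the working day).
Pablo ∩ Beatriz: 12:15-16:45.
Pablo ∩ Beatriz ∩ Maria: 12:30-14:30, 15:15-16:45.
Pablo ∩ Beatriz ∩ Maria ∩ Luca: 12:30-13:45, 15:15-16:45.
Pablo ∩ Beatriz ∩ Maria ∩ Luca ∩ Hana: 12:30-13:45, 15:15-16:45.
Summing the common windows: 75 + 90 = 165 minutes.

165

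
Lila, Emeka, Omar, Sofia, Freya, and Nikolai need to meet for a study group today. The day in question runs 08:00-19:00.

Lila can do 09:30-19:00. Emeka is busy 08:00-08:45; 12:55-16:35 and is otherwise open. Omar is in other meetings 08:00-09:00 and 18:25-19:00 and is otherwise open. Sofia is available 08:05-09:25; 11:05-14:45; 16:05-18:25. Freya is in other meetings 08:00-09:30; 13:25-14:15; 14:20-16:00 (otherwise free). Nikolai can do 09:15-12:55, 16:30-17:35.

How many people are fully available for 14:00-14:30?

3

Lila free: 09:30-19:00.
Emeka free: 08:45-12:55, 16:35-19:00 (invert busy blocks within the working day).
Omar free: 09:00-18:25 (invert busy blocks within the working day).
Sofia free: 08:05-09:25, 11:05-14:45, 16:05-18:25.
Freya free: 09:30-13:25, 14:15-14:20, 16:00-19:00 (invert busy blocks within the working day).
Nikolai free: 09:15-12:55, 16:30-17:35.
Lila, Omar, and Sofia can make the full 14:00-14:30 slot — that's 3.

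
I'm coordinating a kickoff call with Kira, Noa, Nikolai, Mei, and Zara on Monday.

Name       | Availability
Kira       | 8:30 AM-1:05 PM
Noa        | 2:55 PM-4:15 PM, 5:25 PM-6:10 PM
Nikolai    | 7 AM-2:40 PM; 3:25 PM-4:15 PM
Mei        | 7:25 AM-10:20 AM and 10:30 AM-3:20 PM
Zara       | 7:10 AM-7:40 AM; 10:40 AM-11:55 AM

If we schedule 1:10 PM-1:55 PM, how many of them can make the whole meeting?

Nikolai and Mei can make the full 13:10-13:55 slot — that's 2.

2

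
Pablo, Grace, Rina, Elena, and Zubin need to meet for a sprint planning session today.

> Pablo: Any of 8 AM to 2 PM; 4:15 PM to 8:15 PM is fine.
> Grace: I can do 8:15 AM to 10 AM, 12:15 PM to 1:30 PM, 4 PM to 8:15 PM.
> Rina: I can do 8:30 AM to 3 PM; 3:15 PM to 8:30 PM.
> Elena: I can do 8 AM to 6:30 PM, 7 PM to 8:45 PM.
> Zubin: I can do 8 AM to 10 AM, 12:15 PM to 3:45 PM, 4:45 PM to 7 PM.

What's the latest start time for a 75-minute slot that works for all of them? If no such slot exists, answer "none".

Pablo ∩ Grace: 08:15-10:00, 12:15-13:30, 16:15-20:15.
Pablo ∩ Grace ∩ Rina: 08:30-10:00, 12:15-13:30, 16:15-20:15.
Pablo ∩ Grace ∩ Rina ∩ Elena: 08:30-10:00, 12:15-13:30, 16:15-18:30, 19:00-20:15.
Pablo ∩ Grace ∩ Rina ∩ Elena ∩ Zubin: 08:30-10:00, 12:15-13:30, 16:45-18:30.
The last common window of at least 75 minutes is 16:45-18:30; a 75-minute meeting can start as late as 17:15 and still end by 18:30.

17:15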